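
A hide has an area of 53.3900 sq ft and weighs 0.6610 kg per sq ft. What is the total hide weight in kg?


Formula: Weight = area * weight_per_sqft
Substituting: Weight = 53.3900 * 0.6610
Result: 35.2908 kg


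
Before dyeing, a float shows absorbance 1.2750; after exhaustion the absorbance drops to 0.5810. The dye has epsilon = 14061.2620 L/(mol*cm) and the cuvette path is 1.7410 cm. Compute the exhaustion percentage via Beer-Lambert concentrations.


c_initial = A_i / (epsilon * l) = 1.2750 / (14061.2620 * 1.7410) = 5.2082e-05 mol/L
c_final = A_f / (epsilon * l) = 0.5810 / (14061.2620 * 1.7410) = 2.3733e-05 mol/L
Exhaustion = (c_initial - c_final) / c_initial * 100 = (5.2082e-05 - 2.3733e-05) / 5.2082e-05 * 100 = 54.4314 %


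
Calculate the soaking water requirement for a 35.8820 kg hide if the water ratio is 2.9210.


Formula: Water = hide_weight * ratio
Substituting: Water = 35.8820 * 2.9210
Result: 104.8113 kg


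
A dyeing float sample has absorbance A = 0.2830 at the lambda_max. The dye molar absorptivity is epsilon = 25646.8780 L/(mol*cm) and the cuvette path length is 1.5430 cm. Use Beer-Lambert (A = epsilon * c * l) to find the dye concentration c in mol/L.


Formula: c = A / (epsilon * l)
Substituting: c = 0.2830 / (25646.8780 * 1.5430)
Result: 7.1513e-06 mol/L


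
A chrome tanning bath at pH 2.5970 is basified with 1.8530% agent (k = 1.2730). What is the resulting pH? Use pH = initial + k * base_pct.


Formula: pH_final = pH_initial + k * base_pct
Substituting: pH_final = 2.5970 + 1.2730 * 1.8530
Result: 4.9559


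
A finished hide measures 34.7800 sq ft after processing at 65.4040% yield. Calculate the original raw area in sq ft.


Formula: raw = finished * 100 / yield
Substituting: raw = 34.7800 * 100 / 65.4040
Result: 53.1772 sq ft


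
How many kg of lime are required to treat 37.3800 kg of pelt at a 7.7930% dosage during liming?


Formula: Lime = substrate * pct / 100
Substituting: Lime = 37.3800 * 7.7930 / 100
Result: 2.9130 kg


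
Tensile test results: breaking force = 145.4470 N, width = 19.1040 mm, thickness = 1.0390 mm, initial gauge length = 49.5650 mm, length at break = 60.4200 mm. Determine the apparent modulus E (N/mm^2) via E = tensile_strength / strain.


TS = F / (w * t) = 145.4470 / (19.1040 * 1.0390) = 7.3277 N/mm^2
strain = (Lf - L0) / L0 = (60.4200 - 49.5650) / 49.5650 = 0.2190
E = TS / strain = 7.3277 / 0.2190 = 33.4588 N/mm^2


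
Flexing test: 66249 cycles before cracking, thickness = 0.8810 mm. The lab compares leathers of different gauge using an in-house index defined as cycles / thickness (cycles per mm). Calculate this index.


Formula: Index = cycles / thickness
Substituting: Index = 66249 / 0.8810
Result: 75197.5028 cycles/mm


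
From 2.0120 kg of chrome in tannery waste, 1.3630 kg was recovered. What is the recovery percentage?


Formula: Recovery = recovered / input * 100
Substituting: Recovery = 1.3630 / 2.0120 * 100
Result: 67.7435 %


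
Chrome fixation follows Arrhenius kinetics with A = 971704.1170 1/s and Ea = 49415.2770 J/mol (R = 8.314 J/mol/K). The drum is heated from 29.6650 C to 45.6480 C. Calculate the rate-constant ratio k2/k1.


T1 = 29.6650 + 273.15 = 302.8150 K; T2 = 45.6480 + 273.15 = 318.7980 K
k1 = A * exp(-Ea/(R*T1)) = 971704.1170 * exp(-49415.2770/(8.314*302.8150)) = 0.00290566 1/s
k2 = A * exp(-Ea/(R*T2)) = 971704.1170 * exp(-49415.2770/(8.314*318.7980)) = 0.00777342 1/s
k2/k1 = 0.00777342 / 0.00290566 = 2.6753


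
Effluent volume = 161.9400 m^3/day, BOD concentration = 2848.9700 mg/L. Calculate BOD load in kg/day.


Formula: BOD_load = volume * conc / 1000
Substituting: BOD_load = 161.9400 * 2848.9700 / 1000
Result: 461.3622 kg/day


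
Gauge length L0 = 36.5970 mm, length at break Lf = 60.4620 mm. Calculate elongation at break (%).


Formula: Elongation = (Lf - L0) / L0 * 100
Substituting: Elongation = (60.4620 - 36.5970) / 36.5970 * 100
Result: 65.2103 %


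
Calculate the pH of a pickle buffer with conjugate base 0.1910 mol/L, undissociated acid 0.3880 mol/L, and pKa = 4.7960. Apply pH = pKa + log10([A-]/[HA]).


ratio = [A-] / [HA] = 0.1910 / 0.3880 = 0.4923
log10(ratio) = -0.3078
pH = pKa + log10(ratio) = 4.7960 - 0.3078 = 4.4882


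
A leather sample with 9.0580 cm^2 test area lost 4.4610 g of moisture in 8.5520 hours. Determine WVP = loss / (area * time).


Formula: WVP = loss / (area * time)
Substituting: WVP = 4.4610 / (9.0580 * 8.5520)
Result: 0.057588 g/(cm^2*hr)


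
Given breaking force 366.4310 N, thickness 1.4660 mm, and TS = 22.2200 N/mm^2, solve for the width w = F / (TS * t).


Formula: w = F / (TS * t)
Substituting: w = 366.4310 / (22.2200 * 1.4660)
Result: 11.2490 mm


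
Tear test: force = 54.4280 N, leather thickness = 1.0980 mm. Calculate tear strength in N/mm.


Formula: Tear strength = force / thickness
Substituting: Tear strength = 54.4280 / 1.0980
Result: 49.5701 N/mm


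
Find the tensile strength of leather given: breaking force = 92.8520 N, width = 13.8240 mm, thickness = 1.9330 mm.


Formula: TS = force / (width * thickness)
Substituting: TS = 92.8520 / (13.8240 * 1.9330)
Result: 3.4748 N/mm^2


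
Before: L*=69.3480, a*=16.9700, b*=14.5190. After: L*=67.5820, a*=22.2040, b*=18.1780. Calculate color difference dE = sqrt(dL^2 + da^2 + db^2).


dL = -1.7660, da = 5.2340, db = 3.6590
dE = sqrt((-1.7660)^2 + 5.2340^2 + 3.6590^2) = 6.6258


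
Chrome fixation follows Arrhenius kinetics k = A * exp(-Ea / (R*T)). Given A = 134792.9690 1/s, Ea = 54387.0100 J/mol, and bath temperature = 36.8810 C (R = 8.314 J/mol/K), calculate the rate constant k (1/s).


T_K = T_C + 273.15 = 36.8810 + 273.15 = 310.0310 K
exponent = -Ea / (R * T_K) = -54387.0100 / (8.314 * 310.0310) = -21.0999
k = A * exp(exponent) = 134792.9690 * exp(-21.0999) = 9.2492e-05 1/s


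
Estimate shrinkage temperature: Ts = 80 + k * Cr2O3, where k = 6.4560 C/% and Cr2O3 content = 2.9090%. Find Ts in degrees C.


Formula: Ts = 80 + k * Cr2O3
Substituting: Ts = 80 + 6.4560 * 2.9090
Result: 98.7805 C


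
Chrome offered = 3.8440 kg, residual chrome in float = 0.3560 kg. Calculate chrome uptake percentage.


Formula: Uptake = (offered - residual) / offered * 100
Substituting: Uptake = (3.8440 - 0.3560) / 3.8440 * 100
Result: 90.7388 %


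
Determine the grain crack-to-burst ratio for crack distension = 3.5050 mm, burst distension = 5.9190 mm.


Formula: Ratio = crack / burst
Substituting: Ratio = 3.5050 / 5.9190
Result: 0.5922


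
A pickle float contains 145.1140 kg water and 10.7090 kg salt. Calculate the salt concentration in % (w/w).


Formula: Conc = salt / (water + salt) * 100
Substituting: Conc = 10.7090 / (145.1140 + 10.7090) * 100
Result: 6.8725 %


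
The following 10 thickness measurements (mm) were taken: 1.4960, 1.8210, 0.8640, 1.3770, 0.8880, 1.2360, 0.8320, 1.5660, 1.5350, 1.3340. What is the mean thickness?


Formula: Average = sum / n
Substituting: Average = 12.9490 / 10
Result: 1.2949 mm


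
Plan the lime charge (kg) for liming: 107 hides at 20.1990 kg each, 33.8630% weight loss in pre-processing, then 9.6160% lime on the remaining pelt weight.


Total_raw = N * avg_wt = 107 * 20.1990 = 2161.2930 kg
Substrate = Total_raw * (1 - loss/100) = 2161.2930 * (1 - 33.8630/100) = 1429.4144 kg
Lime = Substrate * pct / 100 = 1429.4144 * 9.6160 / 100 = 137.4525 kg


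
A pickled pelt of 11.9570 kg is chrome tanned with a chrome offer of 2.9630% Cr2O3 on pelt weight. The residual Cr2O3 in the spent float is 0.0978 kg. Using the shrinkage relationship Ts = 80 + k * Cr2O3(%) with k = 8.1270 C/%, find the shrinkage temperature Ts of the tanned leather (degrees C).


Offered = pelt * offer_pct / 100 = 11.9570 * 2.9630 / 100 = 0.3543 kg
Uptake = offered - residual = 0.3543 - 0.0978 = 0.2565 kg
Cr2O3% on pelt = uptake / pelt * 100 = 0.2565 / 11.9570 * 100 = 2.1451 %
Ts = 80 + k * Cr2O3% = 80 + 8.1270 * 2.1451 = 97.4330 C


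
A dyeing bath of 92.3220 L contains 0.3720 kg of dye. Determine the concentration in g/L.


Formula: Conc = dye_mass(kg) / volume(L) * 1000
Substituting: Conc = 0.3720 / 92.3220 * 1000
Result: 4.0294 g/L


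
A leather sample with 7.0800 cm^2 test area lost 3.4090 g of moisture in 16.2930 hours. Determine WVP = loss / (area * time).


Formula: WVP = loss / (area * time)
Substituting: WVP = 3.4090 / (7.0800 * 16.2930)
Result: 0.0295524 g/(cm^2*hr)


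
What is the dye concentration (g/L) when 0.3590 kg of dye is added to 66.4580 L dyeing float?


Formula: Conc = dye_mass(kg) / volume(L) * 1000
Substituting: Conc = 0.3590 / 66.4580 * 1000
Result: 5.4019 g/L


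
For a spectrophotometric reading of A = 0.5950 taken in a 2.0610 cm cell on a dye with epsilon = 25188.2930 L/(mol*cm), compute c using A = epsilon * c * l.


Formula: c = A / (epsilon * l)
Substituting: c = 0.5950 / (25188.2930 * 2.0610)
Result: 1.1461e-05 mol/L


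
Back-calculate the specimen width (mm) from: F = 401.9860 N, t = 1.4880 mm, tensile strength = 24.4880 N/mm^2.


Formula: w = F / (TS * t)
Substituting: w = 401.9860 / (24.4880 * 1.4880)
Result: 11.0320 mm


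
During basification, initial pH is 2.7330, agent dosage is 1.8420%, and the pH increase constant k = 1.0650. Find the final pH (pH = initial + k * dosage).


Formula: pH_final = pH_initial + k * base_pct
Substituting: pH_final = 2.7330 + 1.0650 * 1.8420
Result: 4.6947


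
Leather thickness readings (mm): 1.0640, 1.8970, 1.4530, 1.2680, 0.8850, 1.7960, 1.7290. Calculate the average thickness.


Formula: Average = sum / n
Substituting: Average = 10.0920 / 7
Result: 1.4417 mm


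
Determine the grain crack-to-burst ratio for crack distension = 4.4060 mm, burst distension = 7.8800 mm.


Formula: Ratio = crack / burst
Substituting: Ratio = 4.4060 / 7.8800
Result: 0.5591


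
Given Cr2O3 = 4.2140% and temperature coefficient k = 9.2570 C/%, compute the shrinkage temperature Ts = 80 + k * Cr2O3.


Formula: Ts = 80 + k * Cr2O3
Substituting: Ts = 80 + 9.2570 * 4.2140
Result: 119.0090 C


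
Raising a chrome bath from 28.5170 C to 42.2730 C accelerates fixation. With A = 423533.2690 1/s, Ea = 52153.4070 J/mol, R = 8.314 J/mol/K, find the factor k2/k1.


T1 = 28.5170 + 273.15 = 301.6670 K; T2 = 42.2730 + 273.15 = 315.4230 K
k1 = A * exp(-Ea/(R*T1)) = 423533.2690 * exp(-52153.4070/(8.314*301.6670)) = 3.9448e-04 1/s
k2 = A * exp(-Ea/(R*T2)) = 423533.2690 * exp(-52153.4070/(8.314*315.4230)) = 9.7695e-04 1/s
k2/k1 = 9.7695e-04 / 3.9448e-04 = 2.4766


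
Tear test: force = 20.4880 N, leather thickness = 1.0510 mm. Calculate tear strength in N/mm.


Formula: Tear strength = force / thickness
Substituting: Tear strength = 20.4880 / 1.0510
Result: 19.4938 N/mm


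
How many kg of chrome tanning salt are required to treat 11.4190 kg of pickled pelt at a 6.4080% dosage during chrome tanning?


Formula: Chrome = substrate * pct / 100
Substituting: Chrome = 11.4190 * 6.4080 / 100
Result: 0.7317 kg


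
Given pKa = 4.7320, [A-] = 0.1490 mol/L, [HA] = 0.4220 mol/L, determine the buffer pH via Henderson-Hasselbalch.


ratio = [A-] / [HA] = 0.1490 / 0.4220 = 0.3531
log10(ratio) = -0.4521
pH = pKa + log10(ratio) = 4.7320 - 0.4521 = 4.2799


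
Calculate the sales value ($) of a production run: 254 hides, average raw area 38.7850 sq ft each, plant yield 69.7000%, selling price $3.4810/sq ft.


Raw_total = N * avg_area = 254 * 38.7850 = 9851.3900 sq ft
Finished = Raw_total * yield / 100 = 9851.3900 * 69.7000 / 100 = 6866.4188 sq ft
Value = Finished * price = 6866.4188 * 3.4810 = 23902.0039 $


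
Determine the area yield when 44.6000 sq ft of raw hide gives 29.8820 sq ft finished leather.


Formula: Yield = finished / raw * 100
Substituting: Yield = 29.8820 / 44.6000 * 100
Result: 67.0000 %


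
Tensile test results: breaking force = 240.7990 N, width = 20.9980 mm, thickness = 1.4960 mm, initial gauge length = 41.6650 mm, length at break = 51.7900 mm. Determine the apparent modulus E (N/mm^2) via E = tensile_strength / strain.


TS = F / (w * t) = 240.7990 / (20.9980 * 1.4960) = 7.6656 N/mm^2
strain = (Lf - L0) / L0 = (51.7900 - 41.6650) / 41.6650 = 0.2430
E = TS / strain = 7.6656 / 0.2430 = 31.5443 N/mm^2


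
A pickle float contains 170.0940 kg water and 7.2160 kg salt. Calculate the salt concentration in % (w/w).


Formula: Conc = salt / (water + salt) * 100
Substituting: Conc = 7.2160 / (170.0940 + 7.2160) * 100
Result: 4.0697 %


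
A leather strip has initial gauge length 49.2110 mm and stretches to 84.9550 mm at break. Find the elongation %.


Formula: Elongation = (Lf - L0) / L0 * 100
Substituting: Elongation = (84.9550 - 49.2110) / 49.2110 * 100
Result: 72.6342 %


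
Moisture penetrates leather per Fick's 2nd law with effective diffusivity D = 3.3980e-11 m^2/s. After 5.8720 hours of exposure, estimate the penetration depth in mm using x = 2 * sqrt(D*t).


t = 5.8720 hr * 3600 = 21139.2000 s
D * t = 3.3980e-11 * 21139.2000 = 7.1831e-07
x = 2 * sqrt(D*t) = 2 * sqrt(7.1831e-07) = 0.00169506 m = 1.6951 mm


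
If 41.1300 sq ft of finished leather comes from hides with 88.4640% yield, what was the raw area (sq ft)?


Formula: raw = finished * 100 / yield
Substituting: raw = 41.1300 * 100 / 88.4640
Result: 46.4935 sq ft


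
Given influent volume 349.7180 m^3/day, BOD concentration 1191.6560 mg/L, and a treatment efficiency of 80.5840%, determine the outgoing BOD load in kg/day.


Load_in = volume * conc / 1000 = 349.7180 * 1191.6560 / 1000 = 416.7436 kg/day
Removed = Load_in * eff / 100 = 416.7436 * 80.5840 / 100 = 335.8286 kg/day
Load_out = Load_in - Removed = 416.7436 - 335.8286 = 80.9149 kg/day


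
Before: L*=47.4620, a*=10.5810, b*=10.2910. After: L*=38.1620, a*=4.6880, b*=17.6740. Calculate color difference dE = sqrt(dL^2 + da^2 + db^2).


dL = -9.3000, da = -5.8930, db = 7.3830
dE = sqrt((-9.3000)^2 + (-5.8930)^2 + 7.3830^2) = 13.2562


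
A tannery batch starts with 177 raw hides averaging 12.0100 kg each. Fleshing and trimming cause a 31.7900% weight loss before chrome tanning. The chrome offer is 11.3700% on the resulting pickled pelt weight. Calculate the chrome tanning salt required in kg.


Total_raw = N * avg_wt = 177 * 12.0100 = 2125.7700 kg
Substrate = Total_raw * (1 - loss/100) = 2125.7700 * (1 - 31.7900/100) = 1449.9877 kg
Chrome = Substrate * pct / 100 = 1449.9877 * 11.3700 / 100 = 164.8636 kg


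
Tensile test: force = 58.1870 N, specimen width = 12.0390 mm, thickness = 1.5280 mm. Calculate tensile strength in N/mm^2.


Formula: TS = force / (width * thickness)
Substituting: TS = 58.1870 / (12.0390 * 1.5280)
Result: 3.1631 N/mm^2


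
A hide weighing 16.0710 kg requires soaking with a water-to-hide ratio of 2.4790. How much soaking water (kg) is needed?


Formula: Water = hide_weight * ratio
Substituting: Water = 16.0710 * 2.4790
Result: 39.8400 kg


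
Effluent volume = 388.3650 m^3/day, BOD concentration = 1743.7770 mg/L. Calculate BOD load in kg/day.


Formula: BOD_load = volume * conc / 1000
Substituting: BOD_load = 388.3650 * 1743.7770 / 1000
Result: 677.2220 kg/day


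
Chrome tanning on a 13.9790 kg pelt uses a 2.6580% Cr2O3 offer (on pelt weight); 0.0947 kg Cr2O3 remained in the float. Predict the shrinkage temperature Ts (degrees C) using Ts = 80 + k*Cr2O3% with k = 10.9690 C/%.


Offered = pelt * offer_pct / 100 = 13.9790 * 2.6580 / 100 = 0.3716 kg
Uptake = offered - residual = 0.3716 - 0.0947 = 0.2769 kg
Cr2O3% on pelt = uptake / pelt * 100 = 0.2769 / 13.9790 * 100 = 1.9806 %
Ts = 80 + k * Cr2O3% = 80 + 10.9690 * 1.9806 = 101.7247 C


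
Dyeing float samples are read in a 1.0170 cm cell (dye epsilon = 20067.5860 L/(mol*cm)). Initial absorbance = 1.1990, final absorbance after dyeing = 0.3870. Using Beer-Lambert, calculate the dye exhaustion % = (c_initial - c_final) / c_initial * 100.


c_initial = A_i / (epsilon * l) = 1.1990 / (20067.5860 * 1.0170) = 5.8749e-05 mol/L
c_final = A_f / (epsilon * l) = 0.3870 / (20067.5860 * 1.0170) = 1.8962e-05 mol/L
Exhaustion = (c_initial - c_final) / c_initial * 100 = (5.8749e-05 - 1.8962e-05) / 5.8749e-05 * 100 = 67.7231 %


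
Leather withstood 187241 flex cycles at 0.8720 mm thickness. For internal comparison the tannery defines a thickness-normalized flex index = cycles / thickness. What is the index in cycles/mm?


Formula: Index = cycles / thickness
Substituting: Index = 187241 / 0.8720
Result: 214725.9174 cycles/mm


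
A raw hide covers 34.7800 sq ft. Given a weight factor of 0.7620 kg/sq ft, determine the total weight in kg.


Formula: Weight = area * weight_per_sqft
Substituting: Weight = 34.7800 * 0.7620
Result: 26.5024 kg


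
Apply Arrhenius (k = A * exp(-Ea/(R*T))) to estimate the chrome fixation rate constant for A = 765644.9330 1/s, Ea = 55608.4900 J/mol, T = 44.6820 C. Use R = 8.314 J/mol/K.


T_K = T_C + 273.15 = 44.6820 + 273.15 = 317.8320 K
exponent = -Ea / (R * T_K) = -55608.4900 / (8.314 * 317.8320) = -21.0443
k = A * exp(exponent) = 765644.9330 * exp(-21.0443) = 5.5543e-04 1/s


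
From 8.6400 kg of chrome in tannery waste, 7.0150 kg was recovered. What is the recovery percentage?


Formula: Recovery = recovered / input * 100
Substituting: Recovery = 7.0150 / 8.6400 * 100
Result: 81.1921 %


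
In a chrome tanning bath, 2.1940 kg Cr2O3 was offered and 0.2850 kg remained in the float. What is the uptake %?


Formula: Uptake = (offered - residual) / offered * 100
Substituting: Uptake = (2.1940 - 0.2850) / 2.1940 * 100
Result: 87.0100 %


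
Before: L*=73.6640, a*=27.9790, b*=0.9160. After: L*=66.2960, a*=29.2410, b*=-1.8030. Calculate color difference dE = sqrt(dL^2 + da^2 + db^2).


dL = -7.3680, da = 1.2620, db = -2.7190
dE = sqrt((-7.3680)^2 + 1.2620^2 + (-2.7190)^2) = 7.9544


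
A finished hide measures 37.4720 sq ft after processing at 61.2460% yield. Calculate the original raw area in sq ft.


Formula: raw = finished * 100 / yield
Substituting: raw = 37.4720 * 100 / 61.2460
Result: 61.1828 sq ft


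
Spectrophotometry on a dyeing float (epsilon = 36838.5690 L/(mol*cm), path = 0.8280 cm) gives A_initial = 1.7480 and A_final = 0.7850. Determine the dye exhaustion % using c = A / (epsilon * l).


c_initial = A_i / (epsilon * l) = 1.7480 / (36838.5690 * 0.8280) = 5.7307e-05 mol/L
c_final = A_f / (epsilon * l) = 0.7850 / (36838.5690 * 0.8280) = 2.5736e-05 mol/L
Exhaustion = (c_initial - c_final) / c_initial * 100 = (5.7307e-05 - 2.5736e-05) / 5.7307e-05 * 100 = 55.0915 %


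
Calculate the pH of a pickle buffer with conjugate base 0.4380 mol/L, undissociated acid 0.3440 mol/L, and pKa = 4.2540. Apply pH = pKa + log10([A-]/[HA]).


ratio = [A-] / [HA] = 0.4380 / 0.3440 = 1.2733
log10(ratio) = 0.1049
pH = pKa + log10(ratio) = 4.2540 + 0.1049 = 4.3589


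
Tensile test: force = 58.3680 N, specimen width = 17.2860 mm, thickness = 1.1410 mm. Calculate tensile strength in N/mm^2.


Formula: TS = force / (width * thickness)
Substituting: TS = 58.3680 / (17.2860 * 1.1410)
Result: 2.9593 N/mm^2


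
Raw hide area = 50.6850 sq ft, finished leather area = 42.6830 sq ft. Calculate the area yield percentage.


Formula: Yield = finished / raw * 100
Substituting: Yield = 42.6830 / 50.6850 * 100
Result: 84.2123 %


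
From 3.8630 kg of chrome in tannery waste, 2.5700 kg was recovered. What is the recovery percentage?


Formula: Recovery = recovered / input * 100
Substituting: Recovery = 2.5700 / 3.8630 * 100
Result: 66.5286 %


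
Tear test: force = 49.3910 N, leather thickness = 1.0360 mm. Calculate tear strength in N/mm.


Formula: Tear strength = force / thickness
Substituting: Tear strength = 49.3910 / 1.0360
Result: 47.6747 N/mm


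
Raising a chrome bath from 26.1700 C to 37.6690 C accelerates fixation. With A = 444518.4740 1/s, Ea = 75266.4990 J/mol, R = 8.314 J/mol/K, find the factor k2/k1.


T1 = 26.1700 + 273.15 = 299.3200 K; T2 = 37.6690 + 273.15 = 310.8190 K
k1 = A * exp(-Ea/(R*T1)) = 444518.4740 * exp(-75266.4990/(8.314*299.3200)) = 3.2552e-08 1/s
k2 = A * exp(-Ea/(R*T2)) = 444518.4740 * exp(-75266.4990/(8.314*310.8190)) = 9.9663e-08 1/s
k2/k1 = 9.9663e-08 / 3.2552e-08 = 3.0616


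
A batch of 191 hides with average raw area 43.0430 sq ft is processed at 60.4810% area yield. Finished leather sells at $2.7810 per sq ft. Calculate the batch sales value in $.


Raw_total = N * avg_area = 191 * 43.0430 = 8221.2130 sq ft
Finished = Raw_total * yield / 100 = 8221.2130 * 60.4810 / 100 = 4972.2718 sq ft
Value = Finished * price = 4972.2718 * 2.7810 = 13827.8880 $


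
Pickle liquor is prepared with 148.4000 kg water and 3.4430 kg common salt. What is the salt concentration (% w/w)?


Formula: Conc = salt / (water + salt) * 100
Substituting: Conc = 3.4430 / (148.4000 + 3.4430) * 100
Result: 2.2675 %


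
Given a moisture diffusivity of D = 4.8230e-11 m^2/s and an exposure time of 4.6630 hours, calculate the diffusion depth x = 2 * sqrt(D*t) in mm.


t = 4.6630 hr * 3600 = 16786.8000 s
D * t = 4.8230e-11 * 16786.8000 = 8.0963e-07
x = 2 * sqrt(D*t) = 2 * sqrt(8.0963e-07) = 0.00179959 m = 1.7996 mm


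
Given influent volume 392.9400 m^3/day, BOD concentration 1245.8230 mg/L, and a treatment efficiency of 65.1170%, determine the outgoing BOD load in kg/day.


Load_in = volume * conc / 1000 = 392.9400 * 1245.8230 / 1000 = 489.5337 kg/day
Removed = Load_in * eff / 100 = 489.5337 * 65.1170 / 100 = 318.7697 kg/day
Load_out = Load_in - Removed = 489.5337 - 318.7697 = 170.7640 kg/day


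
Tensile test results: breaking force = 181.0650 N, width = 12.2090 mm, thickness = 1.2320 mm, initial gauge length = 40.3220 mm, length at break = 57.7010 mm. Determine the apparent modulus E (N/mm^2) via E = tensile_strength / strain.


TS = F / (w * t) = 181.0650 / (12.2090 * 1.2320) = 12.0377 N/mm^2
strain = (Lf - L0) / L0 = (57.7010 - 40.3220) / 40.3220 = 0.4310
E = TS / strain = 12.0377 / 0.4310 = 27.9294 N/mm^2


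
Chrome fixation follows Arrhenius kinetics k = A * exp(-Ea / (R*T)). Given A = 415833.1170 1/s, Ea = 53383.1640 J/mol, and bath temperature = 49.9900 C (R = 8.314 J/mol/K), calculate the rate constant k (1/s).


T_K = T_C + 273.15 = 49.9900 + 273.15 = 323.1400 K
exponent = -Ea / (R * T_K) = -53383.1640 / (8.314 * 323.1400) = -19.8703
k = A * exp(exponent) = 415833.1170 * exp(-19.8703) = 9.7583e-04 1/s


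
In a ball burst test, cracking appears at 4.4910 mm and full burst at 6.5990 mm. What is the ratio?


Formula: Ratio = crack / burst
Substituting: Ratio = 4.4910 / 6.5990
Result: 0.6806


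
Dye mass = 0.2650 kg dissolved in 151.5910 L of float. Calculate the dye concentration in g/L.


Formula: Conc = dye_mass(kg) / volume(L) * 1000
Substituting: Conc = 0.2650 / 151.5910 * 1000
Result: 1.7481 g/L


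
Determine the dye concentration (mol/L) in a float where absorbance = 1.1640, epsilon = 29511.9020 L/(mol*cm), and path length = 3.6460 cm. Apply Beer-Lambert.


Formula: c = A / (epsilon * l)
Substituting: c = 1.1640 / (29511.9020 * 3.6460)
Result: 1.0818e-05 mol/L


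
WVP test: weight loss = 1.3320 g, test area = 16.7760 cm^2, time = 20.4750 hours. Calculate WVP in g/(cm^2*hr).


Formula: WVP = loss / (area * time)
Substituting: WVP = 1.3320 / (16.7760 * 20.4750)
Result: 0.00387786 g/(cm^2*hr)


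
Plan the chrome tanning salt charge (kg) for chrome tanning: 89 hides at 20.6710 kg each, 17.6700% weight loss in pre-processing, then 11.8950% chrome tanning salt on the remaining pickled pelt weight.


Total_raw = N * avg_wt = 89 * 20.6710 = 1839.7190 kg
Substrate = Total_raw * (1 - loss/100) = 1839.7190 * (1 - 17.6700/100) = 1514.6407 kg
Chrome = Substrate * pct / 100 = 1514.6407 * 11.8950 / 100 = 180.1665 kg


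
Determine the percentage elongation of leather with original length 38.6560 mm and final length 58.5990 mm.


Formula: Elongation = (Lf - L0) / L0 * 100
Substituting: Elongation = (58.5990 - 38.6560) / 38.6560 * 100
Result: 51.5910 %


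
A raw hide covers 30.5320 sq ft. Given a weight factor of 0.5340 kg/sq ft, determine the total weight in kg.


Formula: Weight = area * weight_per_sqft
Substituting: Weight = 30.5320 * 0.5340
Result: 16.3041 kg


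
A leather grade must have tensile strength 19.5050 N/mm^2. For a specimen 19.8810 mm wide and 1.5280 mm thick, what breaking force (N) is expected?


Formula: F = TS * w * t
Substituting: F = 19.5050 * 19.8810 * 1.5280
Result: 592.5262 N


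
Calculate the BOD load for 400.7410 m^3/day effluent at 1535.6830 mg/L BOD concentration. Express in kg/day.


Formula: BOD_load = volume * conc / 1000
Substituting: BOD_load = 400.7410 * 1535.6830 / 1000
Result: 615.4111 kg/day


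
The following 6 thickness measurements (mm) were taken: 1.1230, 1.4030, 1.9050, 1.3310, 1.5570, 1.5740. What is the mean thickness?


Formula: Average = sum / n
Substituting: Average = 8.8930 / 6
Result: 1.4822 mm


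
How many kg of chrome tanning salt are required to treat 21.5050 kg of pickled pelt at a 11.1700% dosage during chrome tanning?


Formula: Chrome = substrate * pct / 100
Substituting: Chrome = 21.5050 * 11.1700 / 100
Result: 2.4021 kg


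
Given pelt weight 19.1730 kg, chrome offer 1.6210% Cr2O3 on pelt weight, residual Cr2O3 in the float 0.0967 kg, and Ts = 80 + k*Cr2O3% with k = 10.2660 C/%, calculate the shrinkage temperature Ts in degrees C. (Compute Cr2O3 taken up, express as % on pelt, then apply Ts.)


Offered = pelt * offer_pct / 100 = 19.1730 * 1.6210 / 100 = 0.3108 kg
Uptake = offered - residual = 0.3108 - 0.0967 = 0.2141 kg
Cr2O3% on pelt = uptake / pelt * 100 = 0.2141 / 19.1730 * 100 = 1.1166 %
Ts = 80 + k * Cr2O3% = 80 + 10.2660 * 1.1166 = 91.4635 C


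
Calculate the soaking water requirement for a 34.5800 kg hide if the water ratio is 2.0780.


Formula: Water = hide_weight * ratio
Substituting: Water = 34.5800 * 2.0780
Result: 71.8572 kg


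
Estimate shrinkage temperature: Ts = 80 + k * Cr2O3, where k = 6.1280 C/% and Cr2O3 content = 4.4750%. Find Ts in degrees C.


Formula: Ts = 80 + k * Cr2O3
Substituting: Ts = 80 + 6.1280 * 4.4750
Result: 107.4228 C


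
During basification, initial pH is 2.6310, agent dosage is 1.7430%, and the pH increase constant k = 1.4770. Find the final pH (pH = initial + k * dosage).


Formula: pH_final = pH_initial + k * base_pct
Substituting: pH_final = 2.6310 + 1.4770 * 1.7430
Result: 5.2054


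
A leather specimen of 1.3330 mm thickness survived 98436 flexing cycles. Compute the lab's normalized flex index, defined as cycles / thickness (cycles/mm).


Formula: Index = cycles / thickness
Substituting: Index = 98436 / 1.3330
Result: 73845.4614 cycles/mm


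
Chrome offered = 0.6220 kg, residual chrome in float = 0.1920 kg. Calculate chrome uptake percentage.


Formula: Uptake = (offered - residual) / offered * 100
Substituting: Uptake = (0.6220 - 0.1920) / 0.6220 * 100
Result: 69.1318 %


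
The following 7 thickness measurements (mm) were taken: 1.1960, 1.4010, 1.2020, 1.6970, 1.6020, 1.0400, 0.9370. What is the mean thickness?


Formula: Average = sum / n
Substituting: Average = 9.0750 / 7
Result: 1.2964 mm


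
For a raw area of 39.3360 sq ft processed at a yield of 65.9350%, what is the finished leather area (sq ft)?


Formula: finished = raw * yield / 100
Substituting: finished = 39.3360 * 65.9350 / 100
Result: 25.9362 sq ft


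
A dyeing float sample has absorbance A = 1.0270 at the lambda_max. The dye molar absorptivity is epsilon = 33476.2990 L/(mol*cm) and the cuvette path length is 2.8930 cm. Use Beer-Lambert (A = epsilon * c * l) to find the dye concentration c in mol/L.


Formula: c = A / (epsilon * l)
Substituting: c = 1.0270 / (33476.2990 * 2.8930)
Result: 1.0604e-05 mol/L


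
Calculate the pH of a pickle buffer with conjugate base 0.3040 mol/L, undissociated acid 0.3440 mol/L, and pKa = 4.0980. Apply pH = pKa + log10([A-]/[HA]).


ratio = [A-] / [HA] = 0.3040 / 0.3440 = 0.8837
log10(ratio) = -0.0536849
pH = pKa + log10(ratio) = 4.0980 - 0.0536849 = 4.0443


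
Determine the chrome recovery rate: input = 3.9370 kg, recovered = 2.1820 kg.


Formula: Recovery = recovered / input * 100
Substituting: Recovery = 2.1820 / 3.9370 * 100
Result: 55.4229 %


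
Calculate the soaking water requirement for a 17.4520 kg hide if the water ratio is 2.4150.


Formula: Water = hide_weight * ratio
Substituting: Water = 17.4520 * 2.4150
Result: 42.1466 kg


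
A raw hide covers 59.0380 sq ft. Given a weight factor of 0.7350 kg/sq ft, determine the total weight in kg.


Formula: Weight = area * weight_per_sqft
Substituting: Weight = 59.0380 * 0.7350
Result: 43.3929 kg


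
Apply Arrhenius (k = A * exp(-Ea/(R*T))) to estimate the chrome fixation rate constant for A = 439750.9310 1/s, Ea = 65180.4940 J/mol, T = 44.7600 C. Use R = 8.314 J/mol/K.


T_K = T_C + 273.15 = 44.7600 + 273.15 = 317.9100 K
exponent = -Ea / (R * T_K) = -65180.4940 / (8.314 * 317.9100) = -24.6606
k = A * exp(exponent) = 439750.9310 * exp(-24.6606) = 8.5753e-06 1/s


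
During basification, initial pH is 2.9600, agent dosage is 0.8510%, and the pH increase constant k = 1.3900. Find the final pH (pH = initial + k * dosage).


Formula: pH_final = pH_initial + k * base_pct
Substituting: pH_final = 2.9600 + 1.3900 * 0.8510
Result: 4.1429


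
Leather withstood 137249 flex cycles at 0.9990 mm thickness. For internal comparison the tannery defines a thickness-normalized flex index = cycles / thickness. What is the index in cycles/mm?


Formula: Index = cycles / thickness
Substituting: Index = 137249 / 0.9990
Result: 137386.3864 cycles/mm


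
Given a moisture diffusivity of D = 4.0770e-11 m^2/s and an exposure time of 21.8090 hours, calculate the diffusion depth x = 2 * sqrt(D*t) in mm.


t = 21.8090 hr * 3600 = 78512.4000 s
D * t = 4.0770e-11 * 78512.4000 = 3.2010e-06
x = 2 * sqrt(D*t) = 2 * sqrt(3.2010e-06) = 0.00357824 m = 3.5782 mm


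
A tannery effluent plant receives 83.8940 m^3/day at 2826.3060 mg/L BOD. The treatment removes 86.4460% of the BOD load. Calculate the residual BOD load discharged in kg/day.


Load_in = volume * conc / 1000 = 83.8940 * 2826.3060 / 1000 = 237.1101 kg/day
Removed = Load_in * eff / 100 = 237.1101 * 86.4460 / 100 = 204.9722 kg/day
Load_out = Load_in - Removed = 237.1101 - 204.9722 = 32.1379 kg/day


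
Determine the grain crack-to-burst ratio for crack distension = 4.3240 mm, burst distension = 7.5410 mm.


Formula: Ratio = crack / burst
Substituting: Ratio = 4.3240 / 7.5410
Result: 0.5734


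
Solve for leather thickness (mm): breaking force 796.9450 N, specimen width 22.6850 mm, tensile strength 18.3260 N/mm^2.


Formula: t = F / (TS * w)
Substituting: t = 796.9450 / (18.3260 * 22.6850)
Result: 1.9170 mm


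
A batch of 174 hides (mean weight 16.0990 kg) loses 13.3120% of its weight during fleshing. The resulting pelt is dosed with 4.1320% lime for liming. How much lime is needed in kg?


Total_raw = N * avg_wt = 174 * 16.0990 = 2801.2260 kg
Substrate = Total_raw * (1 - loss/100) = 2801.2260 * (1 - 13.3120/100) = 2428.3268 kg
Lime = Substrate * pct / 100 = 2428.3268 * 4.1320 / 100 = 100.3385 kg


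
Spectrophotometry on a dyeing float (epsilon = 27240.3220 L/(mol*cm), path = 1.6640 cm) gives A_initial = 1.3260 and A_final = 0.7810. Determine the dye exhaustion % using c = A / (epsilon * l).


c_initial = A_i / (epsilon * l) = 1.3260 / (27240.3220 * 1.6640) = 2.9254e-05 mol/L
c_final = A_f / (epsilon * l) = 0.7810 / (27240.3220 * 1.6640) = 1.7230e-05 mol/L
Exhaustion = (c_initial - c_final) / c_initial * 100 = (2.9254e-05 - 1.7230e-05) / 2.9254e-05 * 100 = 41.1011 %


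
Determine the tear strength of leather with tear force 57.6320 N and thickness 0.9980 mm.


Formula: Tear strength = force / thickness
Substituting: Tear strength = 57.6320 / 0.9980
Result: 57.7475 N/mm


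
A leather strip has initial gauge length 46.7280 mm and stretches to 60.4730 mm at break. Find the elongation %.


Formula: Elongation = (Lf - L0) / L0 * 100
Substituting: Elongation = (60.4730 - 46.7280) / 46.7280 * 100
Result: 29.4149 %


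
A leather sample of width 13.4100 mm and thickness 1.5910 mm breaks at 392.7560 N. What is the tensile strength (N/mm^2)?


Formula: TS = force / (width * thickness)
Substituting: TS = 392.7560 / (13.4100 * 1.5910)
Result: 18.4087 N/mm^2


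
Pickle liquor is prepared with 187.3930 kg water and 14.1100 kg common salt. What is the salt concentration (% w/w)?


Formula: Conc = salt / (water + salt) * 100
Substituting: Conc = 14.1100 / (187.3930 + 14.1100) * 100
Result: 7.0024 %


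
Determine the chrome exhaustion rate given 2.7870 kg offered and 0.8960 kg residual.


Formula: Uptake = (offered - residual) / offered * 100
Substituting: Uptake = (2.7870 - 0.8960) / 2.7870 * 100
Result: 67.8507 %


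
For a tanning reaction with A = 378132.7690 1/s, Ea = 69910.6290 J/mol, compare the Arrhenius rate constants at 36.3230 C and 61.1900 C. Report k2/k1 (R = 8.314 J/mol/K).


T1 = 36.3230 + 273.15 = 309.4730 K; T2 = 61.1900 + 273.15 = 334.3400 K
k1 = A * exp(-Ea/(R*T1)) = 378132.7690 * exp(-69910.6290/(8.314*309.4730)) = 5.9882e-07 1/s
k2 = A * exp(-Ea/(R*T2)) = 378132.7690 * exp(-69910.6290/(8.314*334.3400)) = 4.5182e-06 1/s
k2/k1 = 4.5182e-06 / 5.9882e-07 = 7.5451


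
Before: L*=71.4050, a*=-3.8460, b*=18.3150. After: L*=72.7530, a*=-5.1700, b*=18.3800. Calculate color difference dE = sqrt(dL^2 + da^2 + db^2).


dL = 1.3480, da = -1.3240, db = 0.065
dE = sqrt(1.3480^2 + (-1.3240)^2 + 0.065^2) = 1.8906


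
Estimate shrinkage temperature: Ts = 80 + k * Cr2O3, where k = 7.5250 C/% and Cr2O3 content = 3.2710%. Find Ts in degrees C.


Formula: Ts = 80 + k * Cr2O3
Substituting: Ts = 80 + 7.5250 * 3.2710
Result: 104.6143 C


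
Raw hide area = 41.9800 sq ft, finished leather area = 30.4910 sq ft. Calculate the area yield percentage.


Formula: Yield = finished / raw * 100
Substituting: Yield = 30.4910 / 41.9800 * 100
Result: 72.6322 %


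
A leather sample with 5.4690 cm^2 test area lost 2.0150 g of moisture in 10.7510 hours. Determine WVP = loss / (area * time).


Formula: WVP = loss / (area * time)
Substituting: WVP = 2.0150 / (5.4690 * 10.7510)
Result: 0.0342703 g/(cm^2*hr)


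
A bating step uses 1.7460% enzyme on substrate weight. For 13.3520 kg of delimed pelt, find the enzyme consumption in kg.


Formula: Enzyme = substrate * pct / 100
Substituting: Enzyme = 13.3520 * 1.7460 / 100
Result: 0.2331 kg


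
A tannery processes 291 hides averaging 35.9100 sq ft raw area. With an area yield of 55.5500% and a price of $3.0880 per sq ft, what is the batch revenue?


Raw_total = N * avg_area = 291 * 35.9100 = 10449.8100 sq ft
Finished = Raw_total * yield / 100 = 10449.8100 * 55.5500 / 100 = 5804.8695 sq ft
Value = Finished * price = 5804.8695 * 3.0880 = 17925.4369 $


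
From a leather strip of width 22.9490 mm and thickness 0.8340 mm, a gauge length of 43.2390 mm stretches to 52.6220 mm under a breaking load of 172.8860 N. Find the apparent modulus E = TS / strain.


TS = F / (w * t) = 172.8860 / (22.9490 * 0.8340) = 9.0330 N/mm^2
strain = (Lf - L0) / L0 = (52.6220 - 43.2390) / 43.2390 = 0.2170
E = TS / strain = 9.0330 / 0.2170 = 41.6259 N/mm^2


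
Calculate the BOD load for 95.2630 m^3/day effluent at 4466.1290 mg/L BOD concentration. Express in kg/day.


Formula: BOD_load = volume * conc / 1000
Substituting: BOD_load = 95.2630 * 4466.1290 / 1000
Result: 425.4568 kg/day


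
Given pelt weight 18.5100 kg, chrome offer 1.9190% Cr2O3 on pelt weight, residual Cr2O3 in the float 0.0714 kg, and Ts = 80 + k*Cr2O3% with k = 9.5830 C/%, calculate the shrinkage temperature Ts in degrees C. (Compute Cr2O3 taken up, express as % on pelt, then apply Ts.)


Offered = pelt * offer_pct / 100 = 18.5100 * 1.9190 / 100 = 0.3552 kg
Uptake = offered - residual = 0.3552 - 0.0714 = 0.2838 kg
Cr2O3% on pelt = uptake / pelt * 100 = 0.2838 / 18.5100 * 100 = 1.5333 %
Ts = 80 + k * Cr2O3% = 80 + 9.5830 * 1.5333 = 94.6933 C


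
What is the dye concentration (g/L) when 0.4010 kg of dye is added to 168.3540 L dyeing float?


Formula: Conc = dye_mass(kg) / volume(L) * 1000
Substituting: Conc = 0.4010 / 168.3540 * 1000
Result: 2.3819 g/L


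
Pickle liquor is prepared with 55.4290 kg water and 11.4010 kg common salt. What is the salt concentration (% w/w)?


Formula: Conc = salt / (water + salt) * 100
Substituting: Conc = 11.4010 / (55.4290 + 11.4010) * 100
Result: 17.0597 %


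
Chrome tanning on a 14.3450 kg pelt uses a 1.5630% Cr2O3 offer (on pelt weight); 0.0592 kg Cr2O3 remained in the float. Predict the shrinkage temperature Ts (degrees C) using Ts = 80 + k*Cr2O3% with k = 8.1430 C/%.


Offered = pelt * offer_pct / 100 = 14.3450 * 1.5630 / 100 = 0.2242 kg
Uptake = offered - residual = 0.2242 - 0.0592 = 0.1650 kg
Cr2O3% on pelt = uptake / pelt * 100 = 0.1650 / 14.3450 * 100 = 1.1503 %
Ts = 80 + k * Cr2O3% = 80 + 8.1430 * 1.1503 = 89.3670 C


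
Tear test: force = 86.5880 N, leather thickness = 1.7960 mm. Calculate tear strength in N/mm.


Formula: Tear strength = force / thickness
Substituting: Tear strength = 86.5880 / 1.7960
Result: 48.2116 N/mm


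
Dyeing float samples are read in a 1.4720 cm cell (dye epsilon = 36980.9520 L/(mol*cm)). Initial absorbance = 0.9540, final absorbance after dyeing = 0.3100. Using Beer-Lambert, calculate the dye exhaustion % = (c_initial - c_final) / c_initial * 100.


c_initial = A_i / (epsilon * l) = 0.9540 / (36980.9520 * 1.4720) = 1.7525e-05 mol/L
c_final = A_f / (epsilon * l) = 0.3100 / (36980.9520 * 1.4720) = 5.6948e-06 mol/L
Exhaustion = (c_initial - c_final) / c_initial * 100 = (1.7525e-05 - 5.6948e-06) / 1.7525e-05 * 100 = 67.5052 %


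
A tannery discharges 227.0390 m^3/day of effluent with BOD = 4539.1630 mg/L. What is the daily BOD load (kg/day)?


Formula: BOD_load = volume * conc / 1000
Substituting: BOD_load = 227.0390 * 4539.1630 / 1000
Result: 1030.5670 kg/day


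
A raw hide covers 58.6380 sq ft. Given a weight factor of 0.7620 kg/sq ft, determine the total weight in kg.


Formula: Weight = area * weight_per_sqft
Substituting: Weight = 58.6380 * 0.7620
Result: 44.6822 kg


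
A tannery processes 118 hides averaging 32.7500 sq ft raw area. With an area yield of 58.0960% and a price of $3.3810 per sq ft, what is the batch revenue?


Raw_total = N * avg_area = 118 * 32.7500 = 3864.5000 sq ft
Finished = Raw_total * yield / 100 = 3864.5000 * 58.0960 / 100 = 2245.1199 sq ft
Value = Finished * price = 2245.1199 * 3.3810 = 7590.7504 $


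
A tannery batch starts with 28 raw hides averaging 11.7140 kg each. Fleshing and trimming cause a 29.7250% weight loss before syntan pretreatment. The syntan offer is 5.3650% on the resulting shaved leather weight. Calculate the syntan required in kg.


Total_raw = N * avg_wt = 28 * 11.7140 = 327.9920 kg
Substrate = Total_raw * (1 - loss/100) = 327.9920 * (1 - 29.7250/100) = 230.4964 kg
Syntan = Substrate * pct / 100 = 230.4964 * 5.3650 / 100 = 12.3661 kg


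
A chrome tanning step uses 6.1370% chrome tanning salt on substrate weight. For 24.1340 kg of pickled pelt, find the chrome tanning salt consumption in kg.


Formula: Chrome = substrate * pct / 100
Substituting: Chrome = 24.1340 * 6.1370 / 100
Result: 1.4811 kg


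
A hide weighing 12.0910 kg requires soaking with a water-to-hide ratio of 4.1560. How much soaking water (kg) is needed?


Formula: Water = hide_weight * ratio
Substituting: Water = 12.0910 * 4.1560
Result: 50.2502 kg


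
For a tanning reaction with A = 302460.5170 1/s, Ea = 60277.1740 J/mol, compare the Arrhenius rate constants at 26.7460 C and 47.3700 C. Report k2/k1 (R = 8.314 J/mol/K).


T1 = 26.7460 + 273.15 = 299.8960 K; T2 = 47.3700 + 273.15 = 320.5200 K
k1 = A * exp(-Ea/(R*T1)) = 302460.5170 * exp(-60277.1740/(8.314*299.8960)) = 9.5821e-06 1/s
k2 = A * exp(-Ea/(R*T2)) = 302460.5170 * exp(-60277.1740/(8.314*320.5200)) = 4.5398e-05 1/s
k2/k1 = 4.5398e-05 / 9.5821e-06 = 4.7378
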